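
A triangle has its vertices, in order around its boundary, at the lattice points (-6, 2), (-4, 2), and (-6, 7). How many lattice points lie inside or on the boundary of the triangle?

10

Using the shoelace formula, 2A = |[(-6)·2 − (-4)·2] + [(-4)·7 − (-6)·2] + [(-6)·2 − (-6)·7]| = 10, so the area is 5.
Along each edge there are gcd(|Δx|,|Δy|)+1 lattice points, so counting each shared vertex once the boundary has gcd(2,0) + gcd(2,5) + gcd(0,5) = 2+1+5 = 8.
Pick's theorem gives I = A − B/2 + 1 = 5 − 8/2 + 1 = 2, so the closed region contains I + B = 2 + 8 = 10 lattice points.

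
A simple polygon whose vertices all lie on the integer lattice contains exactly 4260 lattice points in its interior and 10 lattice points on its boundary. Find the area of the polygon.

4264

Pick's theorem states A = I + B/2 − 1, so A = 4260 + 10/2 − 1 = 4264.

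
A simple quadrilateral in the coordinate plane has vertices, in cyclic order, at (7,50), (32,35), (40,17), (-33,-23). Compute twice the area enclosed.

4059

By the shoelace formula, twice the signed area is |[7·35 − 32·50] + [32·17 − 40·35] + [40·(-23) − (-33)·17] + [(-33)·50 − 7·(-23)]| = 4059, so the area is 4059/2.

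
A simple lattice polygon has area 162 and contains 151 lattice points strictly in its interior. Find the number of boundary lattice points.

Pick's theorem gives A = I + B/2 − 1, so B = 2(A − I + 1) = 2(162 − 151 + 1) = 24.

24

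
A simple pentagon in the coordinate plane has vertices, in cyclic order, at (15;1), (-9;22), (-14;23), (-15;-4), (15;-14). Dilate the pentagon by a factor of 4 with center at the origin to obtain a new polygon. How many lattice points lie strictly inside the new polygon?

10629

By the shoelace formula, twice the signed area is |[15·22 − (-9)·1] + [(-9)·23 − (-14)·22] + [(-14)·(-4) − (-15)·23] + [(-15)·(-14) − 15·(-4)] + [15·1 − 15·(-14)]| = 1336, so the area is 668.
Along each edge there are gcd(|Δx|,|Δy|)+1 lattice points, so counting each shared vertex once the boundary has gcd(24,21) + gcd(5,1) + gcd(1,27) + gcd(30,10) + gcd(0,15) = 3+1+1+10+15 = 30.
Scaling by 4 multiplies the area by 4² = 16 (so the new area is 10688) and multiplies the boundary lattice-point count by 4, giving 120.
By Pick's theorem, the interior count of the dilated polygon is 10688 − 120/2 + 1 = 10629.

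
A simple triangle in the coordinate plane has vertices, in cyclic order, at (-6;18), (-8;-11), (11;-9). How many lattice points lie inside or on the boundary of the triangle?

276

Using the shoelace formula, 2A = |[(-6)·(-11) − (-8)·18] + [(-8)·(-9) − 11·(-11)] + [11·18 − (-6)·(-9)]| = 547, so the area is 273.5.
Summing gcd(|Δx|,|Δy|) over the edges gives the boundary count: gcd(2,29) + gcd(19,2) + gcd(17,27) = 1+1+1 = 3.
Pick's theorem gives I = A − B/2 + 1 = 273.5 − 3/2 + 1 = 273, so the closed region contains I + B = 273 + 3 = 276 lattice points.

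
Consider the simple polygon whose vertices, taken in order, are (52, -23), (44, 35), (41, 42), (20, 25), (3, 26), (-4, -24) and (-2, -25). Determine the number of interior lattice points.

The shoelace formula gives twice the area as |[52·35 − 44·(-23)] + [44·42 − 41·35] + [41·25 − 20·42] + [20·26 − 3·25] + [3·(-24) − (-4)·26] + [(-4)·(-25) − (-2)·(-24)] + [(-2)·(-23) − 52·(-25)]| = 5305, so the area is 2652.5.
Along each edge there are gcd(|Δx|,|Δy|)+1 lattice points, so counting each shared vertex once the boundary has gcd(8,58) + gcd(3,7) + gcd(21,17) + gcd(17,1) + gcd(7,50) + gcd(2,1) + gcd(54,2) = 2+1+1+1+1+1+2 = 9.
Pick's theorem gives I = A − B/2 + 1 = 2652.5 − 9/2 + 1 = 2649.

2649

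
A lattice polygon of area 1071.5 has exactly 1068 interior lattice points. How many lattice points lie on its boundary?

9

Pick's theorem gives A = I + B/2 − 1, so B = 2(A − I + 1) = 2(1071.5 − 1068 + 1) = 9.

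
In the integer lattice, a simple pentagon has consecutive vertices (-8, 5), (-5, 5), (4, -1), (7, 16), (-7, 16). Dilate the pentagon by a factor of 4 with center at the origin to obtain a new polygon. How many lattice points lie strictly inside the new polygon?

By the shoelace formula, twice the signed area is |((-8)·5 − (-5)·5) + ((-5)·(-1) − 4·5) + (4·16 − 7·(-1)) + (7·16 − (-7)·16) + ((-7)·5 − (-8)·16)| = 358, so the area is 179.
The number of boundary lattice points is Σ gcd(|Δx|,|Δy|) = gcd(3,0) + gcd(9,6) + gcd(3,17) + gcd(14,0) + gcd(1,11) = 3+3+1+14+1 = 22.
Scaling by 4 multiplies the area by 4² = 16 (so the new area is 2864) and multiplies the boundary lattice-point count by 4, giving 88.
By Pick's theorem, the interior count of the dilated polygon is 2864 − 88/2 + 1 = 2821.

2821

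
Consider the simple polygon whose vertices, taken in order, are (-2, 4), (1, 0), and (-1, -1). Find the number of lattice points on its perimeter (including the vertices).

Summing gcd(|Δx|,|Δy|) over the edges gives the boundary count: gcd(3,4) + gcd(2,1) + gcd(1,5) = 1+1+1 = 3.

3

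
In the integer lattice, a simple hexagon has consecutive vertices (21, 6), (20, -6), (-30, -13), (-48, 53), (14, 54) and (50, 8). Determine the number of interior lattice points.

Using the shoelace formula, 2A = |(21·(-6) − 20·6) + (20·(-13) − (-30)·(-6)) + ((-30)·53 − (-48)·(-13)) + ((-48)·54 − 14·53) + (14·8 − 50·54) + (50·6 − 21·8)| = 8690, so the area is 4345.
The number of boundary lattice points is Σ gcd(|Δx|,|Δy|) = gcd(1,12) + gcd(50,7) + gcd(18,66) + gcd(62,1) + gcd(36,46) + gcd(29,2) = 1+1+6+1+2+1 = 12.
Pick's theorem gives I = A − B/2 + 1 = 4345 − 12/2 + 1 = 4340.

4340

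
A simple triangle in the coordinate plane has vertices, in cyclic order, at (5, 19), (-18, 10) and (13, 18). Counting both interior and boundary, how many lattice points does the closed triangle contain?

By the shoelace formula, twice the signed area is |(5·10 − (-18)·19) + ((-18)·18 − 13·10) + (13·19 − 5·18)| = 95, so the area is 95/2.
The number of boundary lattice points is Σ gcd(|Δx|,|Δy|) = gcd(23,9) + gcd(31,8) + gcd(8,1) = 1+1+1 = 3.
Pick's theorem gives I = A − B/2 + 1 = 95/2 − 3/2 + 1 = 47, so the closed region contains I + B = 47 + 3 = 50 lattice points.

50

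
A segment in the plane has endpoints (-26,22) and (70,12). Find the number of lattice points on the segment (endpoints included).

The number of lattice points on a segment between lattice points is gcd(|Δx|,|Δy|) + 1 = gcd(96,10) + 1 = 2 + 1 = 3.

3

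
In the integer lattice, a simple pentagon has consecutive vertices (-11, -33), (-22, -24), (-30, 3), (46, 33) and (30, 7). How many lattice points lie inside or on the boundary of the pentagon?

Using the shoelace formula, 2A = |[(-11)·(-24) − (-22)·(-33)] + [(-22)·3 − (-30)·(-24)] + [(-30)·33 − 46·3] + [46·7 − 30·33] + [30·(-33) − (-11)·7]| = 3957, so the area is 1978.5.
The number of boundary lattice points is Σ gcd(|Δx|,|Δy|) = gcd(11,9) + gcd(8,27) + gcd(76,30) + gcd(16,26) + gcd(41,40) = 1+1+2+2+1 = 7.
Pick's theorem gives I = A − B/2 + 1 = 1978.5 − 7/2 + 1 = 1976, so the closed region contains I + B = 1976 + 7 = 1983 lattice points.

1983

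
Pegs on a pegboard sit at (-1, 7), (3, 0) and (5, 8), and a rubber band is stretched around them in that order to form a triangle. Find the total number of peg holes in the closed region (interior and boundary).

The shoelace formula gives twice the area as |[(-1)·0 − 3·7] + [3·8 − 5·0] + [5·7 − (-1)·8]| = 46, so the area is 23.
Summing gcd(|Δx|,|Δy|) over the edges gives the boundary count: gcd(4,7) + gcd(2,8) + gcd(6,1) = 1+2+1 = 4.
Pick's theorem gives I = A − B/2 + 1 = 23 − 4/2 + 1 = 22, so the closed region contains I + B = 22 + 4 = 26 lattice points.

26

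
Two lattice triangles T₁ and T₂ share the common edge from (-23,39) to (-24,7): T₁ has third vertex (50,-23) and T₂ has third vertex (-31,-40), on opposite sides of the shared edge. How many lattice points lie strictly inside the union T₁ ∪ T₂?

The union is the simple quadrilateral with vertices (-23,39), (50,-23), (-24,7), (-31,-40) in order.
The shoelace formula gives twice the area as |((-23)·(-23) − 50·39) + (50·7 − (-24)·(-23)) + ((-24)·(-40) − (-31)·7) + ((-31)·39 − (-23)·(-40))| = 2575, so the area is 1287.5.
Along each edge there are gcd(|Δx|,|Δy|)+1 lattice points, so counting each shared vertex once the boundary has gcd(73,62) + gcd(74,30) + gcd(7,47) + gcd(8,79) = 1+2+1+1 = 5.
By Pick's theorem I = A − B/2 + 1 = 1287.5 − 5/2 + 1 = 1286.

1286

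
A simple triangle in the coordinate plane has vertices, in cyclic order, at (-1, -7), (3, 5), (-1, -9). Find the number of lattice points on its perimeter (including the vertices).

8

The number of boundary lattice points is Σ gcd(|Δx|,|Δy|) = gcd(4,12) + gcd(4,14) + gcd(0,2) = 4+2+2 = 8.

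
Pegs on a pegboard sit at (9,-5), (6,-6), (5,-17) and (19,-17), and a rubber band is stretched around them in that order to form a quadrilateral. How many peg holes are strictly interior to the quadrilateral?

92

By the shoelace formula, twice the signed area is |[9·(-6) − 6·(-5)] + [6·(-17) − 5·(-6)] + [5·(-17) − 19·(-17)] + [19·(-5) − 9·(-17)]| = 200, so the area is 100.
The number of boundary lattice points is Σ gcd(|Δx|,|Δy|) = gcd(3,1) + gcd(1,11) + gcd(14,0) + gcd(10,12) = 1+1+14+2 = 18.
By Pick's theorem A = I + B/2 − 1, so I = 100 − 18/2 + 1 = 92.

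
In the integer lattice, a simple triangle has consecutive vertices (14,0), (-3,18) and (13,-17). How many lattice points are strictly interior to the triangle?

153

By the shoelace formula, twice the signed area is |[14·18 − (-3)·0] + [(-3)·(-17) − 13·18] + [13·0 − 14·(-17)]| = 307, so the area is 153.5.
The number of boundary lattice points is Σ gcd(|Δx|,|Δy|) = gcd(17,18) + gcd(16,35) + gcd(1,17) = 1+1+1 = 3.
Pick's theorem gives I = A − B/2 + 1 = 153.5 − 3/2 + 1 = 153.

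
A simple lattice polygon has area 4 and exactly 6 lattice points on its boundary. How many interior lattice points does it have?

2

Pick's theorem A = I + B/2 − 1 rearranges to I = A − B/2 + 1 = 4 − 6/2 + 1 = 2.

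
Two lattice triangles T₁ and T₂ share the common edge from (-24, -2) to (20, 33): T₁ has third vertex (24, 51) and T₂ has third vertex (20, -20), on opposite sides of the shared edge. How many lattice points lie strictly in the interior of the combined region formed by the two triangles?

1464

The union is the simple quadrilateral with vertices (-24, -2), (24, 51), (20, 33), (20, -20) in order.
The shoelace formula gives twice the area as |((-24)·51 − 24·(-2)) + (24·33 − 20·51) + (20·(-20) − 20·33) + (20·(-2) − (-24)·(-20))| = 2984, so the area is 1492.
Summing gcd(|Δx|,|Δy|) over the edges gives the boundary count: gcd(48,53) + gcd(4,18) + gcd(0,53) + gcd(44,18) = 1+2+53+2 = 58.
By Pick's theorem I = A − B/2 + 1 = 1492 − 58/2 + 1 = 1464.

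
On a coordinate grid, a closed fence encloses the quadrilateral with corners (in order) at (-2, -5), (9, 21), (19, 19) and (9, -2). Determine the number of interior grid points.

240

The shoelace formula gives twice the area as |((-2)·21 − 9·(-5)) + (9·19 − 19·21) + (19·(-2) − 9·19) + (9·(-5) − (-2)·(-2))| = 483, so the area is 241.5.
The number of boundary lattice points is Σ gcd(|Δx|,|Δy|) = gcd(11,26) + gcd(10,2) + gcd(10,21) + gcd(11,3) = 1+2+1+1 = 5.
Pick's theorem gives I = A − B/2 + 1 = 241.5 − 5/2 + 1 = 240.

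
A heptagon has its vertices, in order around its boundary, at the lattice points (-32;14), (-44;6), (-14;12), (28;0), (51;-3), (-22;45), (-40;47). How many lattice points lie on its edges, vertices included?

21

The number of boundary lattice points is Σ gcd(|Δx|,|Δy|) = gcd(12,8) + gcd(30,6) + gcd(42,12) + gcd(23,3) + gcd(73,48) + gcd(18,2) + gcd(8,33) = 4+6+6+1+1+2+1 = 21.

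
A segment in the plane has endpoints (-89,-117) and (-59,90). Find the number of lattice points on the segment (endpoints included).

4

The number of lattice points on a segment between lattice points is gcd(|Δx|,|Δy|) + 1 = gcd(30,207) + 1 = 3 + 1 = 4.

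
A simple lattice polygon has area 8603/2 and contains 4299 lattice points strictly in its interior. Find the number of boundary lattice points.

Pick's theorem gives A = I + B/2 − 1, so B = 2(A − I + 1) = 2(8603/2 − 4299 + 1) = 7.

7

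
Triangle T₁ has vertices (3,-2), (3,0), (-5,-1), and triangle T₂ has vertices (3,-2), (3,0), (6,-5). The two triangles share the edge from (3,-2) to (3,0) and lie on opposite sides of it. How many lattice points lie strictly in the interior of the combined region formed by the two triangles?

9

The union is the simple quadrilateral with vertices (3,-2), (-5,-1), (3,0), (6,-5) in order.
By the shoelace formula, twice the signed area is |(3·(-1) − (-5)·(-2)) + ((-5)·0 − 3·(-1)) + (3·(-5) − 6·0) + (6·(-2) − 3·(-5))| = 22, so the area is 11.
Summing gcd(|Δx|,|Δy|) over the edges gives the boundary count: gcd(8,1) + gcd(8,1) + gcd(3,5) + gcd(3,3) = 1+1+1+3 = 6.
By Pick's theorem I = A − B/2 + 1 = 11 − 6/2 + 1 = 9.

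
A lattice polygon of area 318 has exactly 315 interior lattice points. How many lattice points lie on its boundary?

Pick's theorem gives A = I + B/2 − 1, so B = 2(A − I + 1) = 2(318 − 315 + 1) = 8.

8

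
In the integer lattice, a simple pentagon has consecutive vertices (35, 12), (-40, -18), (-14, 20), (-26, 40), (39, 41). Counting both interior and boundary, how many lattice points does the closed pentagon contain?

2430

By the shoelace formula, twice the signed area is |(35·(-18) − (-40)·12) + ((-40)·20 − (-14)·(-18)) + ((-14)·40 − (-26)·20) + ((-26)·41 − 39·40) + (39·12 − 35·41)| = 4835, so the area is 4835/2.
The number of boundary lattice points is Σ gcd(|Δx|,|Δy|) = gcd(75,30) + gcd(26,38) + gcd(12,20) + gcd(65,1) + gcd(4,29) = 15+2+4+1+1 = 23.
Pick's theorem gives I = A − B/2 + 1 = 4835/2 − 23/2 + 1 = 2407, so the closed region contains I + B = 2407 + 23 = 2430 lattice points.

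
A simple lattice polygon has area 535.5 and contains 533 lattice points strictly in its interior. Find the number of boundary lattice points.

7

Pick's theorem gives A = I + B/2 − 1, so B = 2(A − I + 1) = 2(535.5 − 533 + 1) = 7.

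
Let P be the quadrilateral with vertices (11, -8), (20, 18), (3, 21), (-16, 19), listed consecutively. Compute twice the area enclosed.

Using the shoelace formula, 2A = |(11·18 − 20·(-8)) + (20·21 − 3·18) + (3·19 − (-16)·21) + ((-16)·(-8) − 11·19)| = 1036, so the area is 518.

1036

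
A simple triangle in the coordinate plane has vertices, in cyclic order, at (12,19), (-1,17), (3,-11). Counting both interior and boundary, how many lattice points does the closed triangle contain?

191

By the shoelace formula, twice the signed area is |(12·17 − (-1)·19) + ((-1)·(-11) − 3·17) + (3·19 − 12·(-11))| = 372, so the area is 186.
Along each edge there are gcd(|Δx|,|Δy|)+1 lattice points, so counting each shared vertex once the boundary has gcd(13,2) + gcd(4,28) + gcd(9,30) = 1+4+3 = 8.
Pick's theorem gives I = A − B/2 + 1 = 186 − 8/2 + 1 = 183, so the closed region contains I + B = 183 + 8 = 191 lattice points.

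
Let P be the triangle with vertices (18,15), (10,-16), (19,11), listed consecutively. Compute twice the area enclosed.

63

Using the shoelace formula, 2A = |[18·(-16) − 10·15] + [10·11 − 19·(-16)] + [19·15 − 18·11]| = 63, so the area is 31.5.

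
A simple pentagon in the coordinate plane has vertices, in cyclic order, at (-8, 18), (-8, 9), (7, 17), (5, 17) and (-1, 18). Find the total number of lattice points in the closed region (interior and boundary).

81

Using the shoelace formula, 2A = |[(-8)·9 − (-8)·18] + [(-8)·17 − 7·9] + [7·17 − 5·17] + [5·18 − (-1)·17] + [(-1)·18 − (-8)·18]| = 140, so the area is 70.
Summing gcd(|Δx|,|Δy|) over the edges gives the boundary count: gcd(0,9) + gcd(15,8) + gcd(2,0) + gcd(6,1) + gcd(7,0) = 9+1+2+1+7 = 20.
Pick's theorem gives I = A − B/2 + 1 = 70 − 20/2 + 1 = 61, so the closed region contains I + B = 61 + 20 = 81 lattice points.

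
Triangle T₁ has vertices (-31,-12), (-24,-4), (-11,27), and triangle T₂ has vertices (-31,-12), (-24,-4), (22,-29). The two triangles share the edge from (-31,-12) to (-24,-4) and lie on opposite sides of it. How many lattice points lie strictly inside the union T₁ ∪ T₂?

327

The union is the simple quadrilateral with vertices (-31,-12), (-11,27), (-24,-4), (22,-29) in order.
The shoelace formula gives twice the area as |((-31)·27 − (-11)·(-12)) + ((-11)·(-4) − (-24)·27) + ((-24)·(-29) − 22·(-4)) + (22·(-12) − (-31)·(-29))| = 656, so the area is 328.
Summing gcd(|Δx|,|Δy|) over the edges gives the boundary count: gcd(20,39) + gcd(13,31) + gcd(46,25) + gcd(53,17) = 1+1+1+1 = 4.
By Pick's theorem I = A − B/2 + 1 = 328 − 4/2 + 1 = 327.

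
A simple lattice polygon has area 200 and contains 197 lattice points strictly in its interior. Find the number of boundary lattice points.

Pick's theorem gives A = I + B/2 − 1, so B = 2(A − I + 1) = 2(200 − 197 + 1) = 8.

8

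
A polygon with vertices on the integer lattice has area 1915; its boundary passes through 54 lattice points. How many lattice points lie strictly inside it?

1889

From Pick's theorem, I = A − B/2 + 1 = 1915 − 54/2 + 1 = 1889.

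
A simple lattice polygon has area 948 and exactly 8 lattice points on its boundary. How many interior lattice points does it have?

Pick's theorem A = I + B/2 − 1 rearranges to I = A − B/2 + 1 = 948 − 8/2 + 1 = 945.

945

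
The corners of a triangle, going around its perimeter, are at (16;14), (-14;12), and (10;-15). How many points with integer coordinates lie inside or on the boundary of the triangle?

The shoelace formula gives twice the area as |[16·12 − (-14)·14] + [(-14)·(-15) − 10·12] + [10·14 − 16·(-15)]| = 858, so the area is 429.
The number of boundary lattice points is Σ gcd(|Δx|,|Δy|) = gcd(30,2) + gcd(24,27) + gcd(6,29) = 2+3+1 = 6.
Pick's theorem gives I = A − B/2 + 1 = 429 − 6/2 + 1 = 427, so the closed region contains I + B = 427 + 6 = 433 lattice points.

433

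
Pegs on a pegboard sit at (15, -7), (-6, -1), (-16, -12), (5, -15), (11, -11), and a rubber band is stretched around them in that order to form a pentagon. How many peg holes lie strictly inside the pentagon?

243

By the shoelace formula, twice the signed area is |(15·(-1) − (-6)·(-7)) + ((-6)·(-12) − (-16)·(-1)) + ((-16)·(-15) − 5·(-12)) + (5·(-11) − 11·(-15)) + (11·(-7) − 15·(-11))| = 497, so the area is 248.5.
The number of boundary lattice points is Σ gcd(|Δx|,|Δy|) = gcd(21,6) + gcd(10,11) + gcd(21,3) + gcd(6,4) + gcd(4,4) = 3+1+3+2+4 = 13.
By Pick's theorem A = I + B/2 − 1, so I = 248.5 − 13/2 + 1 = 243.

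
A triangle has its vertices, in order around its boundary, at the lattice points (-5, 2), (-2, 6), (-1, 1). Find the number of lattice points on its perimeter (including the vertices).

3

Summing gcd(|Δx|,|Δy|) over the edges gives the boundary count: gcd(3,4) + gcd(1,5) + gcd(4,1) = 1+1+1 = 3.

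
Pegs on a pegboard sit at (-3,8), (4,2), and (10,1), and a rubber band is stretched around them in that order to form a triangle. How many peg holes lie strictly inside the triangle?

Using the shoelace formula, 2A = |[(-3)·2 − 4·8] + [4·1 − 10·2] + [10·8 − (-3)·1]| = 29, so the area is 14.5.
The number of boundary lattice points is Σ gcd(|Δx|,|Δy|) = gcd(7,6) + gcd(6,1) + gcd(13,7) = 1+1+1 = 3.
Pick's theorem gives I = A − B/2 + 1 = 14.5 − 3/2 + 1 = 14.

14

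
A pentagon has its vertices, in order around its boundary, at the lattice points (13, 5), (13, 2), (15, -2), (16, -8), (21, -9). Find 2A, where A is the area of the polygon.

The shoelace formula gives twice the area as |(13·2 − 13·5) + (13·(-2) − 15·2) + (15·(-8) − 16·(-2)) + (16·(-9) − 21·(-8)) + (21·5 − 13·(-9))| = 63, so the area is 63/2.

63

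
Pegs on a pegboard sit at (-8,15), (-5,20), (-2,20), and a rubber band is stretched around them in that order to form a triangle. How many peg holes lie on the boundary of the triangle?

Along each edge there are gcd(|Δx|,|Δy|)+1 lattice points, so counting each shared vertex once the boundary has gcd(3,5) + gcd(3,0) + gcd(6,5) = 1+3+1 = 5.

5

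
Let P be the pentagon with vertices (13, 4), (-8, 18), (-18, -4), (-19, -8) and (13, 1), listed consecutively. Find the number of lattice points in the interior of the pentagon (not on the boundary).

The shoelace formula gives twice the area as |[13·18 − (-8)·4] + [(-8)·(-4) − (-18)·18] + [(-18)·(-8) − (-19)·(-4)] + [(-19)·1 − 13·(-8)] + [13·4 − 13·1]| = 814, so the area is 407.
Summing gcd(|Δx|,|Δy|) over the edges gives the boundary count: gcd(21,14) + gcd(10,22) + gcd(1,4) + gcd(32,9) + gcd(0,3) = 7+2+1+1+3 = 14.
Pick's theorem gives I = A − B/2 + 1 = 407 − 14/2 + 1 = 401.

401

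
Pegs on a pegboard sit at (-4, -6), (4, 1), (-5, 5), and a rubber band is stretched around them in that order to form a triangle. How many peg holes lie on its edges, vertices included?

3

Summing gcd(|Δx|,|Δy|) over the edges gives the boundary count: gcd(8,7) + gcd(9,4) + gcd(1,11) = 1+1+1 = 3.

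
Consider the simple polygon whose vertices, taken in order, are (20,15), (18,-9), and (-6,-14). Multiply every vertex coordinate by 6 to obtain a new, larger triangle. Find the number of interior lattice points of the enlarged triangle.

10177

Using the shoelace formula, 2A = |[20·(-9) − 18·15] + [18·(-14) − (-6)·(-9)] + [(-6)·15 − 20·(-14)]| = 566, so the area is 283.
The number of boundary lattice points is Σ gcd(|Δx|,|Δy|) = gcd(2,24) + gcd(24,5) + gcd(26,29) = 2+1+1 = 4.
Scaling by 6 multiplies the area by 6² = 36 (so the new area is 10188) and multiplies the boundary lattice-point count by 6, giving 24.
By Pick's theorem, the interior count of the dilated polygon is 10188 − 24/2 + 1 = 10177.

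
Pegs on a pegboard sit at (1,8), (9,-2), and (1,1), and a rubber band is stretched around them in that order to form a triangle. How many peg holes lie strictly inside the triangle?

By the shoelace formula, twice the signed area is |[1·(-2) − 9·8] + [9·1 − 1·(-2)] + [1·8 − 1·1]| = 56, so the area is 28.
Along each edge there are gcd(|Δx|,|Δy|)+1 lattice points, so counting each shared vertex once the boundary has gcd(8,10) + gcd(8,3) + gcd(0,7) = 2+1+7 = 10.
By Pick's theorem A = I + B/2 − 1, so I = 28 − 10/2 + 1 = 24.

24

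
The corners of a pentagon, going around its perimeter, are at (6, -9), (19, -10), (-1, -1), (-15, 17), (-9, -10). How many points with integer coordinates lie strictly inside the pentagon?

244

The shoelace formula gives twice the area as |(6·(-10) − 19·(-9)) + (19·(-1) − (-1)·(-10)) + ((-1)·17 − (-15)·(-1)) + ((-15)·(-10) − (-9)·17) + ((-9)·(-9) − 6·(-10))| = 494, so the area is 247.
Summing gcd(|Δx|,|Δy|) over the edges gives the boundary count: gcd(13,1) + gcd(20,9) + gcd(14,18) + gcd(6,27) + gcd(15,1) = 1+1+2+3+1 = 8.
Pick's theorem gives I = A − B/2 + 1 = 247 − 8/2 + 1 = 244.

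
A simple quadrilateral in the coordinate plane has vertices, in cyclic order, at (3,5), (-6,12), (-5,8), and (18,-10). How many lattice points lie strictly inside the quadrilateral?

44

The shoelace formula gives twice the area as |(3·12 − (-6)·5) + ((-6)·8 − (-5)·12) + ((-5)·(-10) − 18·8) + (18·5 − 3·(-10))| = 104, so the area is 52.
Along each edge there are gcd(|Δx|,|Δy|)+1 lattice points, so counting each shared vertex once the boundary has gcd(9,7) + gcd(1,4) + gcd(23,18) + gcd(15,15) = 1+1+1+15 = 18.
By Pick's theorem A = I + B/2 − 1, so I = 52 − 18/2 + 1 = 44.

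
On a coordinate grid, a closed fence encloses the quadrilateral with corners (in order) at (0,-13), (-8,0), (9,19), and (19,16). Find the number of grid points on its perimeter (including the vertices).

4

Summing gcd(|Δx|,|Δy|) over the edges gives the boundary count: gcd(8,13) + gcd(17,19) + gcd(10,3) + gcd(19,29) = 1+1+1+1 = 4.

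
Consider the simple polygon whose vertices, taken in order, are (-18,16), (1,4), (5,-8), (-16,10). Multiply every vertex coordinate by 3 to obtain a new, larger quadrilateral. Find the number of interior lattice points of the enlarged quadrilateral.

Using the shoelace formula, 2A = |[(-18)·4 − 1·16] + [1·(-8) − 5·4] + [5·10 − (-16)·(-8)] + [(-16)·16 − (-18)·10]| = 270, so the area is 135.
The number of boundary lattice points is Σ gcd(|Δx|,|Δy|) = gcd(19,12) + gcd(4,12) + gcd(21,18) + gcd(2,6) = 1+4+3+2 = 10.
Scaling by 3 multiplies the area by 3² = 9 (so the new area is 1215) and multiplies the boundary lattice-point count by 3, giving 30.
By Pick's theorem, the interior count of the dilated polygon is 1215 − 30/2 + 1 = 1201.

1201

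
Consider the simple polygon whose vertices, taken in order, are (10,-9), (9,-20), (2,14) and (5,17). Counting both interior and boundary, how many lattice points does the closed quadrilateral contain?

By the shoelace formula, twice the signed area is |(10·(-20) − 9·(-9)) + (9·14 − 2·(-20)) + (2·17 − 5·14) + (5·(-9) − 10·17)| = 204, so the area is 102.
The number of boundary lattice points is Σ gcd(|Δx|,|Δy|) = gcd(1,11) + gcd(7,34) + gcd(3,3) + gcd(5,26) = 1+1+3+1 = 6.
Pick's theorem gives I = A − B/2 + 1 = 102 − 6/2 + 1 = 100, so the closed region contains I + B = 100 + 6 = 106 lattice points.

106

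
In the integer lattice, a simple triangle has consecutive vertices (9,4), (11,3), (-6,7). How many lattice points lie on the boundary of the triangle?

5

Summing gcd(|Δx|,|Δy|) over the edges gives the boundary count: gcd(2,1) + gcd(17,4) + gcd(15,3) = 1+1+3 = 5.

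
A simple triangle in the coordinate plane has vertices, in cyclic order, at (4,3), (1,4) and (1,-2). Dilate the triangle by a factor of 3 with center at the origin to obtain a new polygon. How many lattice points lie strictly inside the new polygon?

70

The shoelace formula gives twice the area as |(4·4 − 1·3) + (1·(-2) − 1·4) + (1·3 − 4·(-2))| = 18, so the area is 9.
The number of boundary lattice points is Σ gcd(|Δx|,|Δy|) = gcd(3,1) + gcd(0,6) + gcd(3,5) = 1+6+1 = 8.
Scaling by 3 multiplies the area by 3² = 9 (so the new area is 81) and multiplies the boundary lattice-point count by 3, giving 24.
By Pick's theorem, the interior count of the dilated polygon is 81 − 24/2 + 1 = 70.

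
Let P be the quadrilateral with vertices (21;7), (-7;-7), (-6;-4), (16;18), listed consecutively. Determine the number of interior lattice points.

The shoelace formula gives twice the area as |(21·(-7) − (-7)·7) + ((-7)·(-4) − (-6)·(-7)) + ((-6)·18 − 16·(-4)) + (16·7 − 21·18)| = 422, so the area is 211.
Summing gcd(|Δx|,|Δy|) over the edges gives the boundary count: gcd(28,14) + gcd(1,3) + gcd(22,22) + gcd(5,11) = 14+1+22+1 = 38.
Pick's theorem gives I = A − B/2 + 1 = 211 − 38/2 + 1 = 193.

193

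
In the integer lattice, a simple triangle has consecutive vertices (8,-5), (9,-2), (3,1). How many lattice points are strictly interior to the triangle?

9

The shoelace formula gives twice the area as |(8·(-2) − 9·(-5)) + (9·1 − 3·(-2)) + (3·(-5) − 8·1)| = 21, so the area is 10.5.
Summing gcd(|Δx|,|Δy|) over the edges gives the boundary count: gcd(1,3) + gcd(6,3) + gcd(5,6) = 1+3+1 = 5.
By Pick's theorem A = I + B/2 − 1, so I = 10.5 − 5/2 + 1 = 9.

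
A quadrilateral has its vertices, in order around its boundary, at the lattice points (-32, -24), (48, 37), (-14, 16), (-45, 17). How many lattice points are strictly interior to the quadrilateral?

1679

Using the shoelace formula, 2A = |[(-32)·37 − 48·(-24)] + [48·16 − (-14)·37] + [(-14)·17 − (-45)·16] + [(-45)·(-24) − (-32)·17]| = 3360, so the area is 1680.
The number of boundary lattice points is Σ gcd(|Δx|,|Δy|) = gcd(80,61) + gcd(62,21) + gcd(31,1) + gcd(13,41) = 1+1+1+1 = 4.
Pick's theorem gives I = A − B/2 + 1 = 1680 − 4/2 + 1 = 1679.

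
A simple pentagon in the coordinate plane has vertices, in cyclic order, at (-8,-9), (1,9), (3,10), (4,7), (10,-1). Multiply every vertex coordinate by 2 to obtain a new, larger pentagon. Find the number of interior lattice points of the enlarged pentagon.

Using the shoelace formula, 2A = |((-8)·9 − 1·(-9)) + (1·10 − 3·9) + (3·7 − 4·10) + (4·(-1) − 10·7) + (10·(-9) − (-8)·(-1))| = 271, so the area is 271/2.
The number of boundary lattice points is Σ gcd(|Δx|,|Δy|) = gcd(9,18) + gcd(2,1) + gcd(1,3) + gcd(6,8) + gcd(18,8) = 9+1+1+2+2 = 15.
Scaling by 2 multiplies the area by 2² = 4 (so the new area is 542) and multiplies the boundary lattice-point count by 2, giving 30.
By Pick's theorem, the interior count of the dilated polygon is 542 − 30/2 + 1 = 528.

528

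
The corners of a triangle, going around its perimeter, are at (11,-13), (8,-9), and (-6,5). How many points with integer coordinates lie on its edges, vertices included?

16

The number of boundary lattice points is Σ gcd(|Δx|,|Δy|) = gcd(3,4) + gcd(14,14) + gcd(17,18) = 1+14+1 = 16.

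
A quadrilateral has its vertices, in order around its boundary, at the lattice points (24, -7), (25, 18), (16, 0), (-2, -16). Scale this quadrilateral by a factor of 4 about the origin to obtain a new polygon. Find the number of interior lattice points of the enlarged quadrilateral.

By the shoelace formula, twice the signed area is |(24·18 − 25·(-7)) + (25·0 − 16·18) + (16·(-16) − (-2)·0) + ((-2)·(-7) − 24·(-16))| = 461, so the area is 461/2.
The number of boundary lattice points is Σ gcd(|Δx|,|Δy|) = gcd(1,25) + gcd(9,18) + gcd(18,16) + gcd(26,9) = 1+9+2+1 = 13.
Scaling by 4 multiplies the area by 4² = 16 (so the new area is 3688) and multiplies the boundary lattice-point count by 4, giving 52.
By Pick's theorem, the interior count of the dilated polygon is 3688 − 52/2 + 1 = 3663.

3663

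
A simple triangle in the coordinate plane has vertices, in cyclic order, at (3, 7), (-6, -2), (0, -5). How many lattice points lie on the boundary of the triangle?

Summing gcd(|Δx|,|Δy|) over the edges gives the boundary count: gcd(9,9) + gcd(6,3) + gcd(3,12) = 9+3+3 = 15.

15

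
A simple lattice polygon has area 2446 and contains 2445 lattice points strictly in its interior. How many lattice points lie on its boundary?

4

Pick's theorem gives A = I + B/2 − 1, so B = 2(A − I + 1) = 2(2446 − 2445 + 1) = 4.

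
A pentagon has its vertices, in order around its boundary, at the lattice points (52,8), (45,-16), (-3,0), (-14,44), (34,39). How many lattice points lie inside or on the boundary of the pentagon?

2601

By the shoelace formula, twice the signed area is |(52·(-16) − 45·8) + (45·0 − (-3)·(-16)) + ((-3)·44 − (-14)·0) + ((-14)·39 − 34·44) + (34·8 − 52·39)| = 5170, so the area is 2585.
Summing gcd(|Δx|,|Δy|) over the edges gives the boundary count: gcd(7,24) + gcd(48,16) + gcd(11,44) + gcd(48,5) + gcd(18,31) = 1+16+11+1+1 = 30.
Pick's theorem gives I = A − B/2 + 1 = 2585 − 30/2 + 1 = 2571, so the closed region contains I + B = 2571 + 30 = 2601 lattice points.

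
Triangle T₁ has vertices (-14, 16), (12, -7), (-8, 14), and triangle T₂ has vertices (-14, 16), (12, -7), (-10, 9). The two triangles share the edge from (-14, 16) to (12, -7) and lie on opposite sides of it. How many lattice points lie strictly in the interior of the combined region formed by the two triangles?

86

The union is the simple quadrilateral with vertices (-14, 16), (-8, 14), (12, -7), (-10, 9) in order.
By the shoelace formula, twice the signed area is |[(-14)·14 − (-8)·16] + [(-8)·(-7) − 12·14] + [12·9 − (-10)·(-7)] + [(-10)·16 − (-14)·9]| = 176, so the area is 88.
Summing gcd(|Δx|,|Δy|) over the edges gives the boundary count: gcd(6,2) + gcd(20,21) + gcd(22,16) + gcd(4,7) = 2+1+2+1 = 6.
By Pick's theorem I = A − B/2 + 1 = 88 − 6/2 + 1 = 86.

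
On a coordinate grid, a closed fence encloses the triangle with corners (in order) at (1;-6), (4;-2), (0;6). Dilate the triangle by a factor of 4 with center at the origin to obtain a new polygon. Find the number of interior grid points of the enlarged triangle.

309

The shoelace formula gives twice the area as |(1·(-2) − 4·(-6)) + (4·6 − 0·(-2)) + (0·(-6) − 1·6)| = 40, so the area is 20.
The number of boundary lattice points is Σ gcd(|Δx|,|Δy|) = gcd(3,4) + gcd(4,8) + gcd(1,12) = 1+4+1 = 6.
Scaling by 4 multiplies the area by 4² = 16 (so the new area is 320) and multiplies the boundary lattice-point count by 4, giving 24.
By Pick's theorem, the interior count of the dilated polygon is 320 − 24/2 + 1 = 309.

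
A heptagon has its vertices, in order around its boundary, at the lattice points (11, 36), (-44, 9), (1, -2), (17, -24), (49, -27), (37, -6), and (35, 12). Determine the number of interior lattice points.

By the shoelace formula, twice the signed area is |[11·9 − (-44)·36] + [(-44)·(-2) − 1·9] + [1·(-24) − 17·(-2)] + [17·(-27) − 49·(-24)] + [49·(-6) − 37·(-27)] + [37·12 − 35·(-6)] + [35·36 − 11·12]| = 4976, so the area is 2488.
The number of boundary lattice points is Σ gcd(|Δx|,|Δy|) = gcd(55,27) + gcd(45,11) + gcd(16,22) + gcd(32,3) + gcd(12,21) + gcd(2,18) + gcd(24,24) = 1+1+2+1+3+2+24 = 34.
By Pick's theorem A = I + B/2 − 1, so I = 2488 − 34/2 + 1 = 2472.

2472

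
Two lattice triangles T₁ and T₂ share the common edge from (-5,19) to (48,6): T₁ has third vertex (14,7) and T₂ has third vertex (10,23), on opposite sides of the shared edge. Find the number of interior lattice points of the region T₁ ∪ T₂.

The union is the simple quadrilateral with vertices (-5,19), (14,7), (48,6), (10,23) in order.
Using the shoelace formula, 2A = |[(-5)·7 − 14·19] + [14·6 − 48·7] + [48·23 − 10·6] + [10·19 − (-5)·23]| = 796, so the area is 398.
Along each edge there are gcd(|Δx|,|Δy|)+1 lattice points, so counting each shared vertex once the boundary has gcd(19,12) + gcd(34,1) + gcd(38,17) + gcd(15,4) = 1+1+1+1 = 4.
By Pick's theorem I = A − B/2 + 1 = 398 − 4/2 + 1 = 397.

397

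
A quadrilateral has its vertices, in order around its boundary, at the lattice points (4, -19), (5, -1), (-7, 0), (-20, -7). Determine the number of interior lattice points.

By the shoelace formula, twice the signed area is |[4·(-1) − 5·(-19)] + [5·0 − (-7)·(-1)] + [(-7)·(-7) − (-20)·0] + [(-20)·(-19) − 4·(-7)]| = 541, so the area is 541/2.
Along each edge there are gcd(|Δx|,|Δy|)+1 lattice points, so counting each shared vertex once the boundary has gcd(1,18) + gcd(12,1) + gcd(13,7) + gcd(24,12) = 1+1+1+12 = 15.
Pick's theorem gives I = A − B/2 + 1 = 541/2 − 15/2 + 1 = 264.

264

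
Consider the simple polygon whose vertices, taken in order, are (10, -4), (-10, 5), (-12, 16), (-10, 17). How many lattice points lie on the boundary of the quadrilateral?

4

Summing gcd(|Δx|,|Δy|) over the edges gives the boundary count: gcd(20,9) + gcd(2,11) + gcd(2,1) + gcd(20,21) = 1+1+1+1 = 4.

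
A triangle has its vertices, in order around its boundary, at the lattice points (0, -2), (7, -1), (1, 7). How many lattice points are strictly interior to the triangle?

By the shoelace formula, twice the signed area is |(0·(-1) − 7·(-2)) + (7·7 − 1·(-1)) + (1·(-2) − 0·7)| = 62, so the area is 31.
The number of boundary lattice points is Σ gcd(|Δx|,|Δy|) = gcd(7,1) + gcd(6,8) + gcd(1,9) = 1+2+1 = 4.
By Pick's theorem A = I + B/2 − 1, so I = 31 − 4/2 + 1 = 30.

30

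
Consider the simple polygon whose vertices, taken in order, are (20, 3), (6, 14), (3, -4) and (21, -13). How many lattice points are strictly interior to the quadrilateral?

Using the shoelace formula, 2A = |[20·14 − 6·3] + [6·(-4) − 3·14] + [3·(-13) − 21·(-4)] + [21·3 − 20·(-13)]| = 564, so the area is 282.
The number of boundary lattice points is Σ gcd(|Δx|,|Δy|) = gcd(14,11) + gcd(3,18) + gcd(18,9) + gcd(1,16) = 1+3+9+1 = 14.
By Pick's theorem A = I + B/2 − 1, so I = 282 − 14/2 + 1 = 276.

276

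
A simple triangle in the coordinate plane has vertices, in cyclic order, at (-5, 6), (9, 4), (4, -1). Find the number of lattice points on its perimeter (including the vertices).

8

Along each edge there are gcd(|Δx|,|Δy|)+1 lattice points, so counting each shared vertex once the boundary has gcd(14,2) + gcd(5,5) + gcd(9,7) = 2+5+1 = 8.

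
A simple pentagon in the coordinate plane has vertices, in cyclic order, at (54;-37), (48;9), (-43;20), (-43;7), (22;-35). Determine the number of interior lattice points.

By the shoelace formula, twice the signed area is |(54·9 − 48·(-37)) + (48·20 − (-43)·9) + ((-43)·7 − (-43)·20) + ((-43)·(-35) − 22·7) + (22·(-37) − 54·(-35))| = 6595, so the area is 6595/2.
Summing gcd(|Δx|,|Δy|) over the edges gives the boundary count: gcd(6,46) + gcd(91,11) + gcd(0,13) + gcd(65,42) + gcd(32,2) = 2+1+13+1+2 = 19.
By Pick's theorem A = I + B/2 − 1, so I = 6595/2 − 19/2 + 1 = 3289.

3289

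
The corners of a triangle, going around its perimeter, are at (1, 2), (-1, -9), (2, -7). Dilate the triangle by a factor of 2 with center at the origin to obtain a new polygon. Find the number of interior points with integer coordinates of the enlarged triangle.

56

The shoelace formula gives twice the area as |(1·(-9) − (-1)·2) + ((-1)·(-7) − 2·(-9)) + (2·2 − 1·(-7))| = 29, so the area is 14.5.
Along each edge there are gcd(|Δx|,|Δy|)+1 lattice points, so counting each shared vertex once the boundary has gcd(2,11) + gcd(3,2) + gcd(1,9) = 1+1+1 = 3.
Scaling by 2 multiplies the area by 2² = 4 (so the new area is 58) and multiplies the boundary lattice-point count by 2, giving 6.
By Pick's theorem, the interior count of the dilated polygon is 58 − 6/2 + 1 = 56.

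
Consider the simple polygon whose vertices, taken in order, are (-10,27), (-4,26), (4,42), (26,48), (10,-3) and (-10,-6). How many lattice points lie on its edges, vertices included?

The number of boundary lattice points is Σ gcd(|Δx|,|Δy|) = gcd(6,1) + gcd(8,16) + gcd(22,6) + gcd(16,51) + gcd(20,3) + gcd(0,33) = 1+8+2+1+1+33 = 46.

46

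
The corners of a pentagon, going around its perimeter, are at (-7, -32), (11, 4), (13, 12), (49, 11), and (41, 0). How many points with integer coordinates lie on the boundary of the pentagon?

38

Along each edge there are gcd(|Δx|,|Δy|)+1 lattice points, so counting each shared vertex once the boundary has gcd(18,36) + gcd(2,8) + gcd(36,1) + gcd(8,11) + gcd(48,32) = 18+2+1+1+16 = 38.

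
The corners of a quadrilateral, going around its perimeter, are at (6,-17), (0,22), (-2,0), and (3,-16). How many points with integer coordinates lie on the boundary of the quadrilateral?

Along each edge there are gcd(|Δx|,|Δy|)+1 lattice points, so counting each shared vertex once the boundary has gcd(6,39) + gcd(2,22) + gcd(5,16) + gcd(3,1) = 3+2+1+1 = 7.

7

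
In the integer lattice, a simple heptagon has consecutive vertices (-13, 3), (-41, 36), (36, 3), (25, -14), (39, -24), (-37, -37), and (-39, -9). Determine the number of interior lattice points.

By the shoelace formula, twice the signed area is |[(-13)·36 − (-41)·3] + [(-41)·3 − 36·36] + [36·(-14) − 25·3] + [25·(-24) − 39·(-14)] + [39·(-37) − (-37)·(-24)] + [(-37)·(-9) − (-39)·(-37)] + [(-39)·3 − (-13)·(-9)]| = 6072, so the area is 3036.
Along each edge there are gcd(|Δx|,|Δy|)+1 lattice points, so counting each shared vertex once the boundary has gcd(28,33) + gcd(77,33) + gcd(11,17) + gcd(14,10) + gcd(76,13) + gcd(2,28) + gcd(26,12) = 1+11+1+2+1+2+2 = 20.
Pick's theorem gives I = A − B/2 + 1 = 3036 − 20/2 + 1 = 3027.

3027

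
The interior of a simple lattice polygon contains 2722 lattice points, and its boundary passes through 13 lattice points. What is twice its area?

5455

By Pick's theorem, A = I + B/2 − 1 = 2722 + 13/2 − 1 = 5455/2.
Hence 2A = 5455.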